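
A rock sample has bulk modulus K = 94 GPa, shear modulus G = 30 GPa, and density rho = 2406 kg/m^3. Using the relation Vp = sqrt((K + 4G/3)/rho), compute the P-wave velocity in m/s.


First compute the effective modulus:
K + 4G/3 = 94e9 + 4*30e9/3 = 134000000000.0 Pa
Then divide by density:
134000000000.0 / 2406 = 55694098.0881 Pa/(kg/m^3)
Take the square root:
Vp = sqrt(55694098.0881) = 7462.85 m/s

7462.85


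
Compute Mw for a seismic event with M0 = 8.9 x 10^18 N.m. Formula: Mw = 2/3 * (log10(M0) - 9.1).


log10(M0) = log10(8.9 x 10^18) = 18.9494
Mw = 2/3 * (18.9494 - 9.1)
= 2/3 * 9.8494
= 6.57

6.57


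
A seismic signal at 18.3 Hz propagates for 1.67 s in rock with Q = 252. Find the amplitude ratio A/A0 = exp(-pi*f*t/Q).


pi*f*t/Q = pi*18.3*1.67/252 = 0.380993
A/A0 = exp(-0.380993) = 0.683183

0.683183


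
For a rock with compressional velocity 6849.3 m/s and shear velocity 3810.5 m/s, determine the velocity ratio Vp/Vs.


Vp/Vs = 6849.3 / 3810.5
= 1.7975

1.7975


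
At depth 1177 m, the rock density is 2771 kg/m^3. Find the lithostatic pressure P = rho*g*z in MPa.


P = rho * g * z / 1e6
= 2771 * 9.81 * 1177 / 1e6
= 31994991.27 / 1e6
= 31.995 MPa

31.995


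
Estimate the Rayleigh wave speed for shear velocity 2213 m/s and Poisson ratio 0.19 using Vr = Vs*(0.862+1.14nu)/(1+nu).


Numerator factor = 0.862 + 1.14*0.19 = 1.0786
Denominator = 1 + 0.19 = 1.19
Vr = 2213 * 1.0786 / 1.19 = 2005.83 m/s

2005.83


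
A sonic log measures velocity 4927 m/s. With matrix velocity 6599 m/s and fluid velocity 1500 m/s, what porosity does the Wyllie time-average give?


1/V - 1/Vm = 1/4927 - 1/6599 = 5.143e-05
1/Vf - 1/Vm = 1/1500 - 1/6599 = 0.00051513
phi = 5.143e-05 / 0.00051513 = 0.0998

0.0998


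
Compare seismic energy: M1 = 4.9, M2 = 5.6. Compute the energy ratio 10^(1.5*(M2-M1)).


M2 - M1 = 5.6 - 4.9 = 0.7
1.5 * 0.7 = 1.05
ratio = 10^1.05 = 11.22

11.22


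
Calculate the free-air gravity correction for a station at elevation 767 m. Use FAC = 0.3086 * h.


FAC = 0.3086 * h
= 0.3086 * 767
= 236.6962 mGal

236.6962


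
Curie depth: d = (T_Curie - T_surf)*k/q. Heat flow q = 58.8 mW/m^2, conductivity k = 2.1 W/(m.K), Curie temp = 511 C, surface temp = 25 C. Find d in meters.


T_Curie - T_surf = 511 - 25 = 486 C
Convert q to W/m^2: 58.8 mW/m^2 = 0.0588 W/m^2
d = 486 * 2.1 / 0.0588 = 17357.14 m

17357.14


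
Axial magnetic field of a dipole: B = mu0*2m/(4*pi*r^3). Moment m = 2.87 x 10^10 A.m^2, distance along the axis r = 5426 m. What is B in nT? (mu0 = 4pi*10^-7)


m = 2.87 x 10^10 = 28700000000 A.m^2
2m = 57400000000 A.m^2
r^3 = 5426^3 = 159749448776
B = (4pi*10^-7) * 57400000000 / (4*pi * 159749448776) * 1e9
= 72130.967326 / 2007470778758.8 * 1e9
= 35.9313 nT

35.9313


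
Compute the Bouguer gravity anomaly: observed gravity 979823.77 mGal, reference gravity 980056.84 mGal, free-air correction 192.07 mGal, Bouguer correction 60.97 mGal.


BA = g_obs - g_ref + FAC - BC
= 979823.77 - 980056.84 + 192.07 - 60.97
= -101.97 mGal

-101.97


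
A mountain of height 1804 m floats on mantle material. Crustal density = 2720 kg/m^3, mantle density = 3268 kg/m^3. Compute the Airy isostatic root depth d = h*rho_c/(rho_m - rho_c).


rho_m - rho_c = 3268 - 2720 = 548
d = 1804 * 2720 / 548
= 4906880 / 548
= 8954.16 m

8954.16


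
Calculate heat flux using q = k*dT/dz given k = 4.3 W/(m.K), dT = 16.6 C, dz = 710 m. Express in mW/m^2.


q = k * dT / dz * 1000
= 4.3 * 16.6 / 710 * 1000
= 0.100535 * 1000
= 100.5352 mW/m^2

100.5352


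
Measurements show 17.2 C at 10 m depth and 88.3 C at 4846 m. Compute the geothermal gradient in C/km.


dT = 88.3 - 17.2 = 71.1 C
dz = 4846 - 10 = 4836 m
gradient = dT/dz * 1000 = 71.1/4836 * 1000 = 14.7022 C/km

14.7022


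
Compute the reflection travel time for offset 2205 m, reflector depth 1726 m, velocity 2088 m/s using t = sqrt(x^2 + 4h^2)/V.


x^2 + 4h^2 = 2205^2 + 4*1726^2 = 4862025 + 11916304 = 16778329
sqrt(16778329) = 4096.1359
t = 4096.1359 / 2088 = 1.9618 s

1.9618


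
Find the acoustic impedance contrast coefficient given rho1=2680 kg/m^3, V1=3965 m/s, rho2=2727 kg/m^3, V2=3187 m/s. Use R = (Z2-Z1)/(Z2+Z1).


Z1 = 2680 * 3965 = 10626200
Z2 = 2727 * 3187 = 8690949
R = (8690949 - 10626200) / (8690949 + 10626200) = -1935251 / 19317149 = -0.1002

-0.1002


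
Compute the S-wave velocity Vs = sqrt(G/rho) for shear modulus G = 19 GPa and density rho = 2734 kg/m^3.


Convert G to Pa: G = 19e9 Pa
Compute G/rho = 19e9 / 2734 = 6949524.5062
Vs = sqrt(6949524.5062) = 2636.2 m/s

2636.2


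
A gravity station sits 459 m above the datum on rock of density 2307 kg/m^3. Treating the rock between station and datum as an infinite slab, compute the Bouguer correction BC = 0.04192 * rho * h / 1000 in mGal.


BC = 0.04192 * rho * h / 1000
= 0.04192 * 2307 * 459 / 1000
= 44.3896 mGal

44.3896


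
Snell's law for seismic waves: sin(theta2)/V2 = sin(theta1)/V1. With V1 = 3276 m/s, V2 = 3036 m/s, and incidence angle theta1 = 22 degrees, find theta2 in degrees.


sin(theta1) = sin(22 deg) = 0.374607
sin(theta2) = V2/V1 * sin(theta1) = 3036/3276 * 0.374607 = 0.347163
theta2 = arcsin(0.347163) = 20.3139 degrees

20.3139


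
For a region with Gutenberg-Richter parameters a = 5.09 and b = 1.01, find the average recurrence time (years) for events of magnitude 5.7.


log10(N) = 5.09 - 1.01*5.7 = -0.667
N = 10^-0.667 = 0.215278
T = 1/N = 1/0.215278 = 4.6452 years

4.6452


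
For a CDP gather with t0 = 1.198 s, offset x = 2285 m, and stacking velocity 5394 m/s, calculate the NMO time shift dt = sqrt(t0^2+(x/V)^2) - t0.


x/Vnmo = 2285/5394 = 0.423619
(x/Vnmo)^2 = 0.179453
t0^2 = 1.435204
sqrt(1.435204 + 0.179453) = 1.270692
dt = 1.270692 - 1.198 = 0.072692

0.072692


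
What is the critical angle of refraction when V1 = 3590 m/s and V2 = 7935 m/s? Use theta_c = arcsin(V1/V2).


V1/V2 = 3590/7935 = 0.452426
theta_c = arcsin(0.452426) = 26.8994 degrees

26.8994


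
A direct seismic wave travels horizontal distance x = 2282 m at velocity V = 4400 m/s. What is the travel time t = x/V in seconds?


t = x / V
= 2282 / 4400
= 0.5186 s

0.5186


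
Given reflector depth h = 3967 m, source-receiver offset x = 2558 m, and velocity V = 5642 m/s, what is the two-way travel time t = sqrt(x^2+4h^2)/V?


x^2 + 4h^2 = 2558^2 + 4*3967^2 = 6543364 + 62948356 = 69491720
sqrt(69491720) = 8336.1694
t = 8336.1694 / 5642 = 1.4775 s

1.4775


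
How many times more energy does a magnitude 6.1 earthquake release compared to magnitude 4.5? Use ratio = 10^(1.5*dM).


M2 - M1 = 6.1 - 4.5 = 1.6
1.5 * 1.6 = 2.4
ratio = 10^2.4 = 251.19

251.19


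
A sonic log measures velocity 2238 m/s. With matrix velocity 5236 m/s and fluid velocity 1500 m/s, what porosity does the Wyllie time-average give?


1/V - 1/Vm = 1/2238 - 1/5236 = 0.00025584
1/Vf - 1/Vm = 1/1500 - 1/5236 = 0.00047568
phi = 0.00025584 / 0.00047568 = 0.5378

0.5378


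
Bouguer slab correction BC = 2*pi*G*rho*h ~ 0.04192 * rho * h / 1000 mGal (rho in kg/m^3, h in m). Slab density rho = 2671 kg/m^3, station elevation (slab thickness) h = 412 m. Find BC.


BC = 0.04192 * rho * h / 1000
= 0.04192 * 2671 * 412 / 1000
= 46.1309 mGal

46.1309


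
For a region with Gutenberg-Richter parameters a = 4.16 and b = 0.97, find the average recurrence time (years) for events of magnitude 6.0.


log10(N) = 4.16 - 0.97*6.0 = -1.66
N = 10^-1.66 = 0.021878
T = 1/N = 1/0.021878 = 45.7088 years

45.7088


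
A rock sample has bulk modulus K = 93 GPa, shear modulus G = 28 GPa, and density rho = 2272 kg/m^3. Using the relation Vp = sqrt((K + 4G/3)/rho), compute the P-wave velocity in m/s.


First compute the effective modulus:
K + 4G/3 = 93e9 + 4*28e9/3 = 130333333333.33 Pa
Then divide by density:
130333333333.33 / 2272 = 57365023.4742 Pa/(kg/m^3)
Take the square root:
Vp = sqrt(57365023.4742) = 7573.97 m/s

7573.97


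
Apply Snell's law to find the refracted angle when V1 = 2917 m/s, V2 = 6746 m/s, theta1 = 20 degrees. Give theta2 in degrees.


sin(theta1) = sin(20 deg) = 0.34202
sin(theta2) = V2/V1 * sin(theta1) = 6746/2917 * 0.34202 = 0.790973
theta2 = arcsin(0.790973) = 52.2765 degrees

52.2765


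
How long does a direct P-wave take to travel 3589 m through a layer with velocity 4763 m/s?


t = x / V
= 3589 / 4763
= 0.7535 s

0.7535


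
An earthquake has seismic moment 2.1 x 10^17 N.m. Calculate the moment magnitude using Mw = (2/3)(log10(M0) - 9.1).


log10(M0) = log10(2.1 x 10^17) = 17.3222
Mw = 2/3 * (17.3222 - 9.1)
= 2/3 * 8.2222
= 5.48

5.48


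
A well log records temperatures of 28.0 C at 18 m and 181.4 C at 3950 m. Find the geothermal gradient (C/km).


dT = 181.4 - 28.0 = 153.4 C
dz = 3950 - 18 = 3932 m
gradient = dT/dz * 1000 = 153.4/3932 * 1000 = 39.0132 C/km

39.0132


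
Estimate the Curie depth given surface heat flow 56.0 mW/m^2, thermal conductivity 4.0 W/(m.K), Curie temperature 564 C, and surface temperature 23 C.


T_Curie - T_surf = 564 - 23 = 541 C
Convert q to W/m^2: 56.0 mW/m^2 = 0.056 W/m^2
d = 541 * 4.0 / 0.056 = 38642.86 m

38642.86


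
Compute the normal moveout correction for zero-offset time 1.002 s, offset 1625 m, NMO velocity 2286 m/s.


x/Vnmo = 1625/2286 = 0.710849
(x/Vnmo)^2 = 0.505306
t0^2 = 1.004004
sqrt(1.004004 + 0.505306) = 1.22854
dt = 1.22854 - 1.002 = 0.22654

0.22654


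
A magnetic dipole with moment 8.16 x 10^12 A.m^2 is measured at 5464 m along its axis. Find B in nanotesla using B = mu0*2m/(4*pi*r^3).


m = 8.16 x 10^12 = 8160000000000 A.m^2
2m = 16320000000000 A.m^2
r^3 = 5464^3 = 163129337344
B = (4pi*10^-7) * 16320000000000 / (4*pi * 163129337344) * 1e9
= 20508316.842634 / 2049943711139.53 * 1e9
= 10004.3317 nT

10004.3317


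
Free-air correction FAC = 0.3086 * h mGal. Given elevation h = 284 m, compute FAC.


FAC = 0.3086 * h
= 0.3086 * 284
= 87.6424 mGal

87.6424


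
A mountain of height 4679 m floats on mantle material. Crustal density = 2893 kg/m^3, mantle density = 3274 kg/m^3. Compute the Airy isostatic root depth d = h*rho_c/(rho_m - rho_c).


rho_m - rho_c = 3274 - 2893 = 381
d = 4679 * 2893 / 381
= 13536347 / 381
= 35528.47 m

35528.47


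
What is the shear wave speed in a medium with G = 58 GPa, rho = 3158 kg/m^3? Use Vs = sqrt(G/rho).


Convert G to Pa: G = 58e9 Pa
Compute G/rho = 58e9 / 3158 = 18366054.4649
Vs = sqrt(18366054.4649) = 4285.56 m/s

4285.56


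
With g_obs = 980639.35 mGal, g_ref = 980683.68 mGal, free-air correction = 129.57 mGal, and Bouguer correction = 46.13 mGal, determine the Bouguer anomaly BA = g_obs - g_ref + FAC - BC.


BA = g_obs - g_ref + FAC - BC
= 980639.35 - 980683.68 + 129.57 - 46.13
= 39.11 mGal

39.11


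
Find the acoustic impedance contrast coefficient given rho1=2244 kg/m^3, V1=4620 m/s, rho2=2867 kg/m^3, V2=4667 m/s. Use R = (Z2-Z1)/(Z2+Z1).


Z1 = 2244 * 4620 = 10367280
Z2 = 2867 * 4667 = 13380289
R = (13380289 - 10367280) / (13380289 + 10367280) = 3013009 / 23747569 = 0.1269

0.1269


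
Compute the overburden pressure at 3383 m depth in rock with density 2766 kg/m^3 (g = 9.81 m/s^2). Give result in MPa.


P = rho * g * z / 1e6
= 2766 * 9.81 * 3383 / 1e6
= 91795878.18 / 1e6
= 91.7959 MPa

91.7959


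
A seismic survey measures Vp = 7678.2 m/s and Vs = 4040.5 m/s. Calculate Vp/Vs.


Vp/Vs = 7678.2 / 4040.5
= 1.9003

1.9003


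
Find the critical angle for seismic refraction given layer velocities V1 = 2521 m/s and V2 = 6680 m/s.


V1/V2 = 2521/6680 = 0.377395
theta_c = arcsin(0.377395) = 22.1724 degrees

22.1724


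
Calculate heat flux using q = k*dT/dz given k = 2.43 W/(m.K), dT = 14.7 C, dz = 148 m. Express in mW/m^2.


q = k * dT / dz * 1000
= 2.43 * 14.7 / 148 * 1000
= 0.241358 * 1000
= 241.3581 mW/m^2

241.3581


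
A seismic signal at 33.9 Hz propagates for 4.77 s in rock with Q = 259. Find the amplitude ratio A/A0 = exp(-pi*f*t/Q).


pi*f*t/Q = pi*33.9*4.77/259 = 1.961409
A/A0 = exp(-1.961409) = 0.14066

0.14066


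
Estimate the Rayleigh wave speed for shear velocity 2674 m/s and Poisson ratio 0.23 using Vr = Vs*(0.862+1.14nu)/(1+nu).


Numerator factor = 0.862 + 1.14*0.23 = 1.1242
Denominator = 1 + 0.23 = 1.23
Vr = 2674 * 1.1242 / 1.23 = 2443.99 m/s

2443.99


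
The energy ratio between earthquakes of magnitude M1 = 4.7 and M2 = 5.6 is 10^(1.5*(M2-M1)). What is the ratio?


M2 - M1 = 5.6 - 4.7 = 0.9
1.5 * 0.9 = 1.35
ratio = 10^1.35 = 22.39

22.39


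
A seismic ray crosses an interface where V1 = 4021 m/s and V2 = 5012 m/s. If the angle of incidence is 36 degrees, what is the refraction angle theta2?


sin(theta1) = sin(36 deg) = 0.587785
sin(theta2) = V2/V1 * sin(theta1) = 5012/4021 * 0.587785 = 0.732649
theta2 = arcsin(0.732649) = 47.1089 degrees

47.1089


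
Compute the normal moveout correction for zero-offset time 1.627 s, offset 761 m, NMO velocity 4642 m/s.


x/Vnmo = 761/4642 = 0.163938
(x/Vnmo)^2 = 0.026876
t0^2 = 2.647129
sqrt(2.647129 + 0.026876) = 1.635238
dt = 1.635238 - 1.627 = 0.008238

0.008238


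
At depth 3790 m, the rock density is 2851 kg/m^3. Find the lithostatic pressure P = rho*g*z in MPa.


P = rho * g * z / 1e6
= 2851 * 9.81 * 3790 / 1e6
= 105999894.9 / 1e6
= 105.9999 MPa

105.9999


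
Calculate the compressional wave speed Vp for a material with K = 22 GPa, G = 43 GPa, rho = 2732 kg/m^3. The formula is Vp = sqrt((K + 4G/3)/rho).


First compute the effective modulus:
K + 4G/3 = 22e9 + 4*43e9/3 = 79333333333.33 Pa
Then divide by density:
79333333333.33 / 2732 = 29038555.3929 Pa/(kg/m^3)
Take the square root:
Vp = sqrt(29038555.3929) = 5388.74 m/s

5388.74


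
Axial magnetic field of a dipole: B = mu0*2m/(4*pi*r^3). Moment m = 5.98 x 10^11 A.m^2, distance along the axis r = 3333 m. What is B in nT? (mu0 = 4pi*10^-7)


m = 5.98 x 10^11 = 598000000000 A.m^2
2m = 1196000000000 A.m^2
r^3 = 3333^3 = 37025927037
B = (4pi*10^-7) * 1196000000000 / (4*pi * 37025927037) * 1e9
= 1502937.925477 / 465281521487.16 * 1e9
= 3230.169 nT

3230.169


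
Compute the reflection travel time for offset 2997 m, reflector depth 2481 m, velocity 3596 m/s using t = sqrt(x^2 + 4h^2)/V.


x^2 + 4h^2 = 2997^2 + 4*2481^2 = 8982009 + 24621444 = 33603453
sqrt(33603453) = 5796.8485
t = 5796.8485 / 3596 = 1.612 s

1.612


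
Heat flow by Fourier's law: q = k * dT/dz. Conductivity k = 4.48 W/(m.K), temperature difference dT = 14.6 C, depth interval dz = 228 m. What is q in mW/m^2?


q = k * dT / dz * 1000
= 4.48 * 14.6 / 228 * 1000
= 0.286877 * 1000
= 286.8772 mW/m^2

286.8772


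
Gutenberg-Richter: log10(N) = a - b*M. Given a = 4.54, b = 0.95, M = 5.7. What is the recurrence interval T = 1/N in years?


log10(N) = 4.54 - 0.95*5.7 = -0.875
N = 10^-0.875 = 0.133352
T = 1/N = 1/0.133352 = 7.4989 years

7.4989


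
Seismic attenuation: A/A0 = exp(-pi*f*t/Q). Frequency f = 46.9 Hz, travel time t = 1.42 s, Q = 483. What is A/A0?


pi*f*t/Q = pi*46.9*1.42/483 = 0.433176
A/A0 = exp(-0.433176) = 0.648447

0.648447


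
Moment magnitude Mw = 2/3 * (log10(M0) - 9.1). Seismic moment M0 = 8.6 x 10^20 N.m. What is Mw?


log10(M0) = log10(8.6 x 10^20) = 20.9345
Mw = 2/3 * (20.9345 - 9.1)
= 2/3 * 11.8345
= 7.89

7.89


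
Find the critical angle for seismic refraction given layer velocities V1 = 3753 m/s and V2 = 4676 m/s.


V1/V2 = 3753/4676 = 0.802609
theta_c = arcsin(0.802609) = 53.38 degrees

53.38


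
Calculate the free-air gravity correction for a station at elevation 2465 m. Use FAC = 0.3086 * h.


FAC = 0.3086 * h
= 0.3086 * 2465
= 760.699 mGal

760.699


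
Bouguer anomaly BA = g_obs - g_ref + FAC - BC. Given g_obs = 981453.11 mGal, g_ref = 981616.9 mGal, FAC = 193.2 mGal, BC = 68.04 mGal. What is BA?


BA = g_obs - g_ref + FAC - BC
= 981453.11 - 981616.9 + 193.2 - 68.04
= -38.63 mGal

-38.63


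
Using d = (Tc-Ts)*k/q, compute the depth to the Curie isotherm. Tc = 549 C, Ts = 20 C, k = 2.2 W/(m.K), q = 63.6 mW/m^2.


T_Curie - T_surf = 549 - 20 = 529 C
Convert q to W/m^2: 63.6 mW/m^2 = 0.0636 W/m^2
d = 529 * 2.2 / 0.0636 = 18298.74 m

18298.74


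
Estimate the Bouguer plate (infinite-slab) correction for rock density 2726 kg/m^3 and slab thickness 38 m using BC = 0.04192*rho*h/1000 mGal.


BC = 0.04192 * rho * h / 1000
= 0.04192 * 2726 * 38 / 1000
= 4.3424 mGal

4.3424


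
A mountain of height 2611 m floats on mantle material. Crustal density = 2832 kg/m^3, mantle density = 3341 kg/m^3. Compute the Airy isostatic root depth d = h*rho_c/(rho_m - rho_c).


rho_m - rho_c = 3341 - 2832 = 509
d = 2611 * 2832 / 509
= 7394352 / 509
= 14527.21 m

14527.21


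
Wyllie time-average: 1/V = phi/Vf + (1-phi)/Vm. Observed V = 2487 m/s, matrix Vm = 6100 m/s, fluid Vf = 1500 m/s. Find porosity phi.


1/V - 1/Vm = 1/2487 - 1/6100 = 0.00023816
1/Vf - 1/Vm = 1/1500 - 1/6100 = 0.00050273
phi = 0.00023816 / 0.00050273 = 0.4737

0.4737


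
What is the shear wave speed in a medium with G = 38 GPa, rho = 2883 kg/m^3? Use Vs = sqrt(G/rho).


Convert G to Pa: G = 38e9 Pa
Compute G/rho = 38e9 / 2883 = 13180714.5335
Vs = sqrt(13180714.5335) = 3630.53 m/s

3630.53


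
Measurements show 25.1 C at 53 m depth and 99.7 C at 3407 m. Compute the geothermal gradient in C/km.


dT = 99.7 - 25.1 = 74.6 C
dz = 3407 - 53 = 3354 m
gradient = dT/dz * 1000 = 74.6/3354 * 1000 = 22.2421 C/km

22.2421


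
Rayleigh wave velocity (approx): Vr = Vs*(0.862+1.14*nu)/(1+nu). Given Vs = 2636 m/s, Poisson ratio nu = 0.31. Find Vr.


Numerator factor = 0.862 + 1.14*0.31 = 1.2154
Denominator = 1 + 0.31 = 1.31
Vr = 2636 * 1.2154 / 1.31 = 2445.64 m/s

2445.64


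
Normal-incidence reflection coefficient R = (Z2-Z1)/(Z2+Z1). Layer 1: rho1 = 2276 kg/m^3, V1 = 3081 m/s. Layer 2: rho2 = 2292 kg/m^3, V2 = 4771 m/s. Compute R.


Z1 = 2276 * 3081 = 7012356
Z2 = 2292 * 4771 = 10935132
R = (10935132 - 7012356) / (10935132 + 7012356) = 3922776 / 17947488 = 0.2186

0.2186


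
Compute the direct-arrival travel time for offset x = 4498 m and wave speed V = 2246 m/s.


t = x / V
= 4498 / 2246
= 2.0027 s

2.0027


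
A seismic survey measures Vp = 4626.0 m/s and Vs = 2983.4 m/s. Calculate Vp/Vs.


Vp/Vs = 4626.0 / 2983.4
= 1.5506

1.5506


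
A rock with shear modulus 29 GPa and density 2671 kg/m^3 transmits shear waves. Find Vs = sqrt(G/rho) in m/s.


Convert G to Pa: G = 29e9 Pa
Compute G/rho = 29e9 / 2671 = 10857356.7952
Vs = sqrt(10857356.7952) = 3295.05 m/s

3295.05


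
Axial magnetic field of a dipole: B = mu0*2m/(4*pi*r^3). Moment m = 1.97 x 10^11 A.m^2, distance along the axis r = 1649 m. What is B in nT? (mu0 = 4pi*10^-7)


m = 1.97 x 10^11 = 197000000000 A.m^2
2m = 394000000000 A.m^2
r^3 = 1649^3 = 4483962449
B = (4pi*10^-7) * 394000000000 / (4*pi * 4483962449) * 1e9
= 495115.002206 / 56347133955.0 * 1e9
= 8786.8711 nT

8786.8711


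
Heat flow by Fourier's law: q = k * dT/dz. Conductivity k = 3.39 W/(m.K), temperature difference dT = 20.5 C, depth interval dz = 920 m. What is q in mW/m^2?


q = k * dT / dz * 1000
= 3.39 * 20.5 / 920 * 1000
= 0.075538 * 1000
= 75.538 mW/m^2

75.538


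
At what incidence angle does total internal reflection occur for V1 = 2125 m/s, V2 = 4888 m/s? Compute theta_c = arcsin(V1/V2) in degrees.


V1/V2 = 2125/4888 = 0.434738
theta_c = arcsin(0.434738) = 25.7686 degrees

25.7686


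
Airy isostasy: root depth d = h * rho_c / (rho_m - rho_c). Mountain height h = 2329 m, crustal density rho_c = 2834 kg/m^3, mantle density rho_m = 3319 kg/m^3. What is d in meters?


rho_m - rho_c = 3319 - 2834 = 485
d = 2329 * 2834 / 485
= 6600386 / 485
= 13609.04 m

13609.04


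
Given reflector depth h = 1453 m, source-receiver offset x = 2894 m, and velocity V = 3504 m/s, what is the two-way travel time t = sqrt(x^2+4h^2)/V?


x^2 + 4h^2 = 2894^2 + 4*1453^2 = 8375236 + 8444836 = 16820072
sqrt(16820072) = 4101.2281
t = 4101.2281 / 3504 = 1.1704 s

1.1704


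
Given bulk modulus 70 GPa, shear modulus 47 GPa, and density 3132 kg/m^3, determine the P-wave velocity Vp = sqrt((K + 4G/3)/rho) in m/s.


First compute the effective modulus:
K + 4G/3 = 70e9 + 4*47e9/3 = 132666666666.67 Pa
Then divide by density:
132666666666.67 / 3132 = 42358450.4044 Pa/(kg/m^3)
Take the square root:
Vp = sqrt(42358450.4044) = 6508.34 m/s

6508.34


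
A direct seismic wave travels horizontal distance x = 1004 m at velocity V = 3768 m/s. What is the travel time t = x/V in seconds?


t = x / V
= 1004 / 3768
= 0.2665 s

0.2665


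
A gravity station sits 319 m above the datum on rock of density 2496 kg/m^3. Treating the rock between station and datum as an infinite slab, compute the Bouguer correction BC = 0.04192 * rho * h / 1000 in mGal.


BC = 0.04192 * rho * h / 1000
= 0.04192 * 2496 * 319 / 1000
= 33.3777 mGal

33.3777


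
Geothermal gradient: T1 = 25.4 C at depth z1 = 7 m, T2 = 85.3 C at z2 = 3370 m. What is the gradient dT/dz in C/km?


dT = 85.3 - 25.4 = 59.9 C
dz = 3370 - 7 = 3363 m
gradient = dT/dz * 1000 = 59.9/3363 * 1000 = 17.8115 C/km

17.8115


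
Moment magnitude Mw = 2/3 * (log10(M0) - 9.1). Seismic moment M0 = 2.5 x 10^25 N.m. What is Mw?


log10(M0) = log10(2.5 x 10^25) = 25.3979
Mw = 2/3 * (25.3979 - 9.1)
= 2/3 * 16.2979
= 10.87

10.87


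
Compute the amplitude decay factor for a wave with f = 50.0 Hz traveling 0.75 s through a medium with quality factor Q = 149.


pi*f*t/Q = pi*50.0*0.75/149 = 0.790669
A/A0 = exp(-0.790669) = 0.453541

0.453541


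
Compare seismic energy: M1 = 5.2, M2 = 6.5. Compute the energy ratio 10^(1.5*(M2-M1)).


M2 - M1 = 6.5 - 5.2 = 1.3
1.5 * 1.3 = 1.95
ratio = 10^1.95 = 89.13

89.13


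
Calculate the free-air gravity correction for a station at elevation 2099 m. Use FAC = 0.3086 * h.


FAC = 0.3086 * h
= 0.3086 * 2099
= 647.7514 mGal

647.7514


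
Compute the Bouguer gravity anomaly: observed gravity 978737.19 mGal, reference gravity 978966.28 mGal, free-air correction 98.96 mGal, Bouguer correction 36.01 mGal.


BA = g_obs - g_ref + FAC - BC
= 978737.19 - 978966.28 + 98.96 - 36.01
= -166.14 mGal

-166.14


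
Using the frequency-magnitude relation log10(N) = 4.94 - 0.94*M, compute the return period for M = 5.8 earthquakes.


log10(N) = 4.94 - 0.94*5.8 = -0.512
N = 10^-0.512 = 0.30761
T = 1/N = 1/0.30761 = 3.2509 years

3.2509


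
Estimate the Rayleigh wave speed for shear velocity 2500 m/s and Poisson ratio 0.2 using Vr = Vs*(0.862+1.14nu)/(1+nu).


Numerator factor = 0.862 + 1.14*0.2 = 1.09
Denominator = 1 + 0.2 = 1.2
Vr = 2500 * 1.09 / 1.2 = 2270.83 m/s

2270.83


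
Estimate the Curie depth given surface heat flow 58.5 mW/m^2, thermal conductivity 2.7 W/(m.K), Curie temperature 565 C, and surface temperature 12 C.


T_Curie - T_surf = 565 - 12 = 553 C
Convert q to W/m^2: 58.5 mW/m^2 = 0.0585 W/m^2
d = 553 * 2.7 / 0.0585 = 25523.08 m

25523.08


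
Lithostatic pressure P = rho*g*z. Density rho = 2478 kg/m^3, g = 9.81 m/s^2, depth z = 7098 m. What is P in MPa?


P = rho * g * z / 1e6
= 2478 * 9.81 * 7098 / 1e6
= 172546559.64 / 1e6
= 172.5466 MPa

172.5466


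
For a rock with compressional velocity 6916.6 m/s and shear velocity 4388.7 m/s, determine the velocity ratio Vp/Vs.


Vp/Vs = 6916.6 / 4388.7
= 1.576

1.576


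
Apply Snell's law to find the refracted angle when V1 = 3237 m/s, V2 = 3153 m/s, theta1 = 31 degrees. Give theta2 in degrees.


sin(theta1) = sin(31 deg) = 0.515038
sin(theta2) = V2/V1 * sin(theta1) = 3153/3237 * 0.515038 = 0.501673
theta2 = arcsin(0.501673) = 30.1107 degrees

30.1107


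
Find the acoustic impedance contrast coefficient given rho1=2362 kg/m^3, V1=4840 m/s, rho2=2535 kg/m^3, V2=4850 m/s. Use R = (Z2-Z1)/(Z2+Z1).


Z1 = 2362 * 4840 = 11432080
Z2 = 2535 * 4850 = 12294750
R = (12294750 - 11432080) / (12294750 + 11432080) = 862670 / 23726830 = 0.0364

0.0364


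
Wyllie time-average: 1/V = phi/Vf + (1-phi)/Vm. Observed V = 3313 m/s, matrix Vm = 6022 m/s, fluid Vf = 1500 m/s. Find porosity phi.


1/V - 1/Vm = 1/3313 - 1/6022 = 0.00013578
1/Vf - 1/Vm = 1/1500 - 1/6022 = 0.00050061
phi = 0.00013578 / 0.00050061 = 0.2712

0.2712


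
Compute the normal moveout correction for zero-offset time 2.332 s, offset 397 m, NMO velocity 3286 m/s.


x/Vnmo = 397/3286 = 0.120816
(x/Vnmo)^2 = 0.014596
t0^2 = 5.438224
sqrt(5.438224 + 0.014596) = 2.335127
dt = 2.335127 - 2.332 = 0.003127

0.003127


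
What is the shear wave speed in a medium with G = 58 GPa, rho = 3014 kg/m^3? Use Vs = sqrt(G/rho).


Convert G to Pa: G = 58e9 Pa
Compute G/rho = 58e9 / 3014 = 19243530.1924
Vs = sqrt(19243530.1924) = 4386.74 m/s

4386.74


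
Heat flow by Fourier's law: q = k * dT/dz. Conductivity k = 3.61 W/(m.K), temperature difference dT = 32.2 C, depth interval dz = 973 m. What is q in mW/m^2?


q = k * dT / dz * 1000
= 3.61 * 32.2 / 973 * 1000
= 0.119468 * 1000
= 119.4676 mW/m^2

119.4676


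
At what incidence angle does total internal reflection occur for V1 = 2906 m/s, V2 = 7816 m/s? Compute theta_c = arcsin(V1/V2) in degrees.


V1/V2 = 2906/7816 = 0.371801
theta_c = arcsin(0.371801) = 21.8268 degrees

21.8268


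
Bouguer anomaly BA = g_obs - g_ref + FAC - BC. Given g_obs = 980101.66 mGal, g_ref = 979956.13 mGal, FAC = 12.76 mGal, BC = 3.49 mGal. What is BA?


BA = g_obs - g_ref + FAC - BC
= 980101.66 - 979956.13 + 12.76 - 3.49
= 154.8 mGal

154.8


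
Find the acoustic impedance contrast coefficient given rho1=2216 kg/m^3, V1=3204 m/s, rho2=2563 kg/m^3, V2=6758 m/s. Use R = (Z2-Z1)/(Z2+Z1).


Z1 = 2216 * 3204 = 7100064
Z2 = 2563 * 6758 = 17320754
R = (17320754 - 7100064) / (17320754 + 7100064) = 10220690 / 24420818 = 0.4185

0.4185


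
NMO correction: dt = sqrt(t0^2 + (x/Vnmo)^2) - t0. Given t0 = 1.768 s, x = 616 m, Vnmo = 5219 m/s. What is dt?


x/Vnmo = 616/5219 = 0.11803
(x/Vnmo)^2 = 0.013931
t0^2 = 3.125824
sqrt(3.125824 + 0.013931) = 1.771935
dt = 1.771935 - 1.768 = 0.003935

0.003935


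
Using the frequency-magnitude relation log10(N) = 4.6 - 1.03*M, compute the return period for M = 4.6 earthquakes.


log10(N) = 4.6 - 1.03*4.6 = -0.138
N = 10^-0.138 = 0.72778
T = 1/N = 1/0.72778 = 1.374 years

1.374


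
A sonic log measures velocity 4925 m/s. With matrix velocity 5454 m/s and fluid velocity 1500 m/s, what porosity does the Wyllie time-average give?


1/V - 1/Vm = 1/4925 - 1/5454 = 1.969e-05
1/Vf - 1/Vm = 1/1500 - 1/5454 = 0.00048331
phi = 1.969e-05 / 0.00048331 = 0.0407

0.0407


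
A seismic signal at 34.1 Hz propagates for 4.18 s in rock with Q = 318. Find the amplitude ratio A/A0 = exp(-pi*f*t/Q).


pi*f*t/Q = pi*34.1*4.18/318 = 1.408165
A/A0 = exp(-1.408165) = 0.244592

0.244592


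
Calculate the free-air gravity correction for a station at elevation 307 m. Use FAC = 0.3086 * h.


FAC = 0.3086 * h
= 0.3086 * 307
= 94.7402 mGal

94.7402


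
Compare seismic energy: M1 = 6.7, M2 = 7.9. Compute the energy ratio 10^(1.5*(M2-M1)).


M2 - M1 = 7.9 - 6.7 = 1.2
1.5 * 1.2 = 1.8
ratio = 10^1.8 = 63.1

63.1


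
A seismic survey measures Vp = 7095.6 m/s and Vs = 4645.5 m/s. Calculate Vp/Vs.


Vp/Vs = 7095.6 / 4645.5
= 1.5274

1.5274


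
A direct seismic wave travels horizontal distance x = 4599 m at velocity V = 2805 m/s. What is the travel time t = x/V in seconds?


t = x / V
= 4599 / 2805
= 1.6396 s

1.6396


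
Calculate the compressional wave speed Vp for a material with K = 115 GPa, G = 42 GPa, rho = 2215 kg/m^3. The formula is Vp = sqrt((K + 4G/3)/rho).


First compute the effective modulus:
K + 4G/3 = 115e9 + 4*42e9/3 = 171000000000.0 Pa
Then divide by density:
171000000000.0 / 2215 = 77200902.9345 Pa/(kg/m^3)
Take the square root:
Vp = sqrt(77200902.9345) = 8786.4 m/s

8786.4


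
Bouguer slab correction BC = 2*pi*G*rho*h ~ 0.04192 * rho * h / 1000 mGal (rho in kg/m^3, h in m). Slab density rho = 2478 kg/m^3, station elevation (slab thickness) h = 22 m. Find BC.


BC = 0.04192 * rho * h / 1000
= 0.04192 * 2478 * 22 / 1000
= 2.2853 mGal

2.2853


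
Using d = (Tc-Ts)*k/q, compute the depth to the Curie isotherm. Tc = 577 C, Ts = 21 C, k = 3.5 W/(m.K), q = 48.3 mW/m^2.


T_Curie - T_surf = 577 - 21 = 556 C
Convert q to W/m^2: 48.3 mW/m^2 = 0.0483 W/m^2
d = 556 * 3.5 / 0.0483 = 40289.86 m

40289.86


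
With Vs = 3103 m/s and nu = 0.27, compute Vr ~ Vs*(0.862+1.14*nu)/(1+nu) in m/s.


Numerator factor = 0.862 + 1.14*0.27 = 1.1698
Denominator = 1 + 0.27 = 1.27
Vr = 3103 * 1.1698 / 1.27 = 2858.18 m/s

2858.18


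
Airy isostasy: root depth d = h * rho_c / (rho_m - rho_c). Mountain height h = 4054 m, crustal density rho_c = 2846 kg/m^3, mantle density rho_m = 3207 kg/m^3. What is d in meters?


rho_m - rho_c = 3207 - 2846 = 361
d = 4054 * 2846 / 361
= 11537684 / 361
= 31960.34 m

31960.34


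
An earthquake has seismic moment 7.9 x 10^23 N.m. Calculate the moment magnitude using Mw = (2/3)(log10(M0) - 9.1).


log10(M0) = log10(7.9 x 10^23) = 23.8976
Mw = 2/3 * (23.8976 - 9.1)
= 2/3 * 14.7976
= 9.87

9.87


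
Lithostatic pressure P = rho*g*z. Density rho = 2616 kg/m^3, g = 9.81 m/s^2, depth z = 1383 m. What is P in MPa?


P = rho * g * z / 1e6
= 2616 * 9.81 * 1383 / 1e6
= 35491873.68 / 1e6
= 35.4919 MPa

35.4919


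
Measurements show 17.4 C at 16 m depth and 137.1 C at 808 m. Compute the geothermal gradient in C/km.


dT = 137.1 - 17.4 = 119.7 C
dz = 808 - 16 = 792 m
gradient = dT/dz * 1000 = 119.7/792 * 1000 = 151.1364 C/km

151.1364


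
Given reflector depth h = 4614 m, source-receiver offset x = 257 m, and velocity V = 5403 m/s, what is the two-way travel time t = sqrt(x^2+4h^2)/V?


x^2 + 4h^2 = 257^2 + 4*4614^2 = 66049 + 85155984 = 85222033
sqrt(85222033) = 9231.578
t = 9231.578 / 5403 = 1.7086 s

1.7086


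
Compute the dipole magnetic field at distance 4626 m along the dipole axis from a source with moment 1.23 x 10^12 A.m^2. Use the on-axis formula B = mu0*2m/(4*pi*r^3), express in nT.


m = 1.23 x 10^12 = 1230000000000 A.m^2
2m = 2460000000000 A.m^2
r^3 = 4626^3 = 98995826376
B = (4pi*10^-7) * 2460000000000 / (4*pi * 98995826376) * 1e9
= 3091327.171132 / 1244018243515.57 * 1e9
= 2484.9532 nT

2484.9532


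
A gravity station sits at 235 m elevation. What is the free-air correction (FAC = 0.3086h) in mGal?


FAC = 0.3086 * h
= 0.3086 * 235
= 72.521 mGal

72.521


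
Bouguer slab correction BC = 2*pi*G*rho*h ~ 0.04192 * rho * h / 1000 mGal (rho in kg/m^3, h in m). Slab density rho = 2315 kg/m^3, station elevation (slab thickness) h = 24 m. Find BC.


BC = 0.04192 * rho * h / 1000
= 0.04192 * 2315 * 24 / 1000
= 2.3291 mGal

2.3291


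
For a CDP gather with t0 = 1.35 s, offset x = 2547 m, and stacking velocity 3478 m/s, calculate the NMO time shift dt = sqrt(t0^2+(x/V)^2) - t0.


x/Vnmo = 2547/3478 = 0.732317
(x/Vnmo)^2 = 0.536289
t0^2 = 1.8225
sqrt(1.8225 + 0.536289) = 1.535835
dt = 1.535835 - 1.35 = 0.185835

0.185835


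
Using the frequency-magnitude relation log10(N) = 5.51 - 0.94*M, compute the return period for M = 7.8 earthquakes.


log10(N) = 5.51 - 0.94*7.8 = -1.822
N = 10^-1.822 = 0.015066
T = 1/N = 1/0.015066 = 66.3743 years

66.3743


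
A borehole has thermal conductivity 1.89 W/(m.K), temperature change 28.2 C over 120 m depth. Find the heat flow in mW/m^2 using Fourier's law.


q = k * dT / dz * 1000
= 1.89 * 28.2 / 120 * 1000
= 0.44415 * 1000
= 444.15 mW/m^2

444.15


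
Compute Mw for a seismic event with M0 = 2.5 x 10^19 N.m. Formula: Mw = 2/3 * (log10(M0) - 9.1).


log10(M0) = log10(2.5 x 10^19) = 19.3979
Mw = 2/3 * (19.3979 - 9.1)
= 2/3 * 10.2979
= 6.87

6.87


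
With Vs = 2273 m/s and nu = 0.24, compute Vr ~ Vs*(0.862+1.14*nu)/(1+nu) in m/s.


Numerator factor = 0.862 + 1.14*0.24 = 1.1356
Denominator = 1 + 0.24 = 1.24
Vr = 2273 * 1.1356 / 1.24 = 2081.63 m/s

2081.63


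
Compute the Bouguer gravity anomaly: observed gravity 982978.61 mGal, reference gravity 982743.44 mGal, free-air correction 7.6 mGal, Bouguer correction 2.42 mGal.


BA = g_obs - g_ref + FAC - BC
= 982978.61 - 982743.44 + 7.6 - 2.42
= 240.35 mGal

240.35


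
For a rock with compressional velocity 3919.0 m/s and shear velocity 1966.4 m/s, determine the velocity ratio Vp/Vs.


Vp/Vs = 3919.0 / 1966.4
= 1.993

1.993


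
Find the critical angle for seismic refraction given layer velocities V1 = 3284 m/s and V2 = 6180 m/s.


V1/V2 = 3284/6180 = 0.531392
theta_c = arcsin(0.531392) = 32.0995 degrees

32.0995


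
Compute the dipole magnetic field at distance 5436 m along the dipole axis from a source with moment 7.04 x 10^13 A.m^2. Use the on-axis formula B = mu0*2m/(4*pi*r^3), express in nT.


m = 7.04 x 10^13 = 70400000000000 A.m^2
2m = 140800000000000 A.m^2
r^3 = 5436^3 = 160634321856
B = (4pi*10^-7) * 140800000000000 / (4*pi * 160634321856) * 1e9
= 176934498.250177 / 2018590421828.75 * 1e9
= 87652.5006 nT

87652.5006


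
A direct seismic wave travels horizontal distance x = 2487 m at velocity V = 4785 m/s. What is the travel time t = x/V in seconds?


t = x / V
= 2487 / 4785
= 0.5197 s

0.5197


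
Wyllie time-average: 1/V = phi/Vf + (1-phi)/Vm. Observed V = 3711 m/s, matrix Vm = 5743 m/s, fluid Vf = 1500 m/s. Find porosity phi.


1/V - 1/Vm = 1/3711 - 1/5743 = 9.534e-05
1/Vf - 1/Vm = 1/1500 - 1/5743 = 0.00049254
phi = 9.534e-05 / 0.00049254 = 0.1936

0.1936


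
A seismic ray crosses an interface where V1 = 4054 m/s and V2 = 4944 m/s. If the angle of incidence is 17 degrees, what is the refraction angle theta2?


sin(theta1) = sin(17 deg) = 0.292372
sin(theta2) = V2/V1 * sin(theta1) = 4944/4054 * 0.292372 = 0.356558
theta2 = arcsin(0.356558) = 20.889 degrees

20.889


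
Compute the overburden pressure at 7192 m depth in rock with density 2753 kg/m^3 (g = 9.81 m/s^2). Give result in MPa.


P = rho * g * z / 1e6
= 2753 * 9.81 * 7192 / 1e6
= 194233840.56 / 1e6
= 194.2338 MPa

194.2338


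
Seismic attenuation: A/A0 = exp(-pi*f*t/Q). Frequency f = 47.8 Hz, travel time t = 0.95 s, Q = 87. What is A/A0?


pi*f*t/Q = pi*47.8*0.95/87 = 1.639767
A/A0 = exp(-1.639767) = 0.194025

0.194025


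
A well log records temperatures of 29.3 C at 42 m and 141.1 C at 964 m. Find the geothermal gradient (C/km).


dT = 141.1 - 29.3 = 111.8 C
dz = 964 - 42 = 922 m
gradient = dT/dz * 1000 = 111.8/922 * 1000 = 121.2581 C/km

121.2581


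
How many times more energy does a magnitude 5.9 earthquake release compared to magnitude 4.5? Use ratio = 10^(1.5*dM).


M2 - M1 = 5.9 - 4.5 = 1.4
1.5 * 1.4 = 2.1
ratio = 10^2.1 = 125.89

125.89


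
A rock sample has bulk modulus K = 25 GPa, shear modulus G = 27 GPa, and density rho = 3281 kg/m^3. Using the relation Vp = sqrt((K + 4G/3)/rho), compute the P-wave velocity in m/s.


First compute the effective modulus:
K + 4G/3 = 25e9 + 4*27e9/3 = 61000000000.0 Pa
Then divide by density:
61000000000.0 / 3281 = 18591892.7156 Pa/(kg/m^3)
Take the square root:
Vp = sqrt(18591892.7156) = 4311.83 m/s

4311.83


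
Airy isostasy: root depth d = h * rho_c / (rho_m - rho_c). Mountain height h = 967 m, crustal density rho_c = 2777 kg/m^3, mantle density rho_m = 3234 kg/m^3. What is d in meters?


rho_m - rho_c = 3234 - 2777 = 457
d = 967 * 2777 / 457
= 2685359 / 457
= 5876.06 m

5876.06


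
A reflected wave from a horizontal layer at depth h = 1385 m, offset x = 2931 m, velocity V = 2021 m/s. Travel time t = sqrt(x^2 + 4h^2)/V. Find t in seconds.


x^2 + 4h^2 = 2931^2 + 4*1385^2 = 8590761 + 7672900 = 16263661
sqrt(16263661) = 4032.823
t = 4032.823 / 2021 = 1.9955 s

1.9955


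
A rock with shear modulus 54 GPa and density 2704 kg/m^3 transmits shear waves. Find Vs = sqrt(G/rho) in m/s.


Convert G to Pa: G = 54e9 Pa
Compute G/rho = 54e9 / 2704 = 19970414.2012
Vs = sqrt(19970414.2012) = 4468.83 m/s

4468.83


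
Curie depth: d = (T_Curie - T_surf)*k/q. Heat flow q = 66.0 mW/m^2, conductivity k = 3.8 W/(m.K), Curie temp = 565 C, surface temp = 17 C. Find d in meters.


T_Curie - T_surf = 565 - 17 = 548 C
Convert q to W/m^2: 66.0 mW/m^2 = 0.066 W/m^2
d = 548 * 3.8 / 0.066 = 31551.52 m

31551.52


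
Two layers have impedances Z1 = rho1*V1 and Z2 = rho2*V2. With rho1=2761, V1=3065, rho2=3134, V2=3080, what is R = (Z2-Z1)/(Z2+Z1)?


Z1 = 2761 * 3065 = 8462465
Z2 = 3134 * 3080 = 9652720
R = (9652720 - 8462465) / (9652720 + 8462465) = 1190255 / 18115185 = 0.0657

0.0657


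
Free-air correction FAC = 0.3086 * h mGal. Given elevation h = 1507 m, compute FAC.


FAC = 0.3086 * h
= 0.3086 * 1507
= 465.0602 mGal

465.0602


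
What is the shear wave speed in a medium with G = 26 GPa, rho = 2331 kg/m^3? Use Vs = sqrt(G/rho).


Convert G to Pa: G = 26e9 Pa
Compute G/rho = 26e9 / 2331 = 11154011.154
Vs = sqrt(11154011.154) = 3339.76 m/s

3339.76


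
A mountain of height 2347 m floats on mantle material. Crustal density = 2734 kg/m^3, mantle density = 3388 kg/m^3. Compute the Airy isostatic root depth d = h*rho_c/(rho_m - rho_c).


rho_m - rho_c = 3388 - 2734 = 654
d = 2347 * 2734 / 654
= 6416698 / 654
= 9811.46 m

9811.46


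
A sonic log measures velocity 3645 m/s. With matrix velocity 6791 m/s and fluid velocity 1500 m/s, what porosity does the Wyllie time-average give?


1/V - 1/Vm = 1/3645 - 1/6791 = 0.00012709
1/Vf - 1/Vm = 1/1500 - 1/6791 = 0.00051941
phi = 0.00012709 / 0.00051941 = 0.2447

0.2447


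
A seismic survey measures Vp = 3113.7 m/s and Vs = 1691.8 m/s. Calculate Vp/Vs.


Vp/Vs = 3113.7 / 1691.8
= 1.8405

1.8405


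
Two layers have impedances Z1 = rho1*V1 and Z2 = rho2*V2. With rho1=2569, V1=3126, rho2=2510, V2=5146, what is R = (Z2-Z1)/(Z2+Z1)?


Z1 = 2569 * 3126 = 8030694
Z2 = 2510 * 5146 = 12916460
R = (12916460 - 8030694) / (12916460 + 8030694) = 4885766 / 20947154 = 0.2332

0.2332


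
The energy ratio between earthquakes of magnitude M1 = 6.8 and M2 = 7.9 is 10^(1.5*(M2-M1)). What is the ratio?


M2 - M1 = 7.9 - 6.8 = 1.1
1.5 * 1.1 = 1.65
ratio = 10^1.65 = 44.67

44.67


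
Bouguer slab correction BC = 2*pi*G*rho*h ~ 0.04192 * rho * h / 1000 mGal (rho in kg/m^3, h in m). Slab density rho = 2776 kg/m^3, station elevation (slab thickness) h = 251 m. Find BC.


BC = 0.04192 * rho * h / 1000
= 0.04192 * 2776 * 251 / 1000
= 29.2088 mGal

29.2088


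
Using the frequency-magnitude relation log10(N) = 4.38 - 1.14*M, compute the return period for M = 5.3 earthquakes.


log10(N) = 4.38 - 1.14*5.3 = -1.662
N = 10^-1.662 = 0.021777
T = 1/N = 1/0.021777 = 45.9198 years

45.9198


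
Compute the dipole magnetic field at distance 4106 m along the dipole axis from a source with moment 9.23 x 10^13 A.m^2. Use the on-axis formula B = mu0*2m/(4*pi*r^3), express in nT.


m = 9.23 x 10^13 = 92300000000000 A.m^2
2m = 184600000000000 A.m^2
r^3 = 4106^3 = 69224023016
B = (4pi*10^-7) * 184600000000000 / (4*pi * 69224023016) * 1e9
= 231975201.54107 / 869894728635.99 * 1e9
= 266670.4302 nT

266670.4302


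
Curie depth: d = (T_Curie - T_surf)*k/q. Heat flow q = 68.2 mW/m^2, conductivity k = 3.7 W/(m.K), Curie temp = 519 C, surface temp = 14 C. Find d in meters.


T_Curie - T_surf = 519 - 14 = 505 C
Convert q to W/m^2: 68.2 mW/m^2 = 0.0682 W/m^2
d = 505 * 3.7 / 0.0682 = 27397.36 m

27397.36


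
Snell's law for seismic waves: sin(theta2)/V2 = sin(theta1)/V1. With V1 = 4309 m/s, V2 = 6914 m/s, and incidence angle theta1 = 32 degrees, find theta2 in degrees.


sin(theta1) = sin(32 deg) = 0.529919
sin(theta2) = V2/V1 * sin(theta1) = 6914/4309 * 0.529919 = 0.850281
theta2 = arcsin(0.850281) = 58.2423 degrees

58.2423


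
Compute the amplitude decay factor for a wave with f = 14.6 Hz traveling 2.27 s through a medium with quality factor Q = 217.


pi*f*t/Q = pi*14.6*2.27/217 = 0.47981
A/A0 = exp(-0.47981) = 0.618901

0.618901


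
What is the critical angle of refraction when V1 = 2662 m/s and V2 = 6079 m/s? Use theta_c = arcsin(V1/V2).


V1/V2 = 2662/6079 = 0.437901
theta_c = arcsin(0.437901) = 25.97 degrees

25.97
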